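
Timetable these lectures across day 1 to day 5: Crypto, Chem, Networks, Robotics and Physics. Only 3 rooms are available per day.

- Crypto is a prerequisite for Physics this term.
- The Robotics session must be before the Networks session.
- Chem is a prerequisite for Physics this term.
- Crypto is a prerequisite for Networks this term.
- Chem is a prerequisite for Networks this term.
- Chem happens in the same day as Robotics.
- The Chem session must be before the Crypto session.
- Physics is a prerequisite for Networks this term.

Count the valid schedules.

5

Splitting on Crypto: it can be day 2 (3), day 3 (2). Listing each branch's schedules as (Chem, Networks, Robotics, Physics) by day number:
Crypto=day 2: (1,4,1,3) (1,5,1,3) (1,5,1,4) — 3.
Crypto=day 3: (1,5,1,4) (2,5,2,4) — 2.
Summing: 3 + 2 = 5.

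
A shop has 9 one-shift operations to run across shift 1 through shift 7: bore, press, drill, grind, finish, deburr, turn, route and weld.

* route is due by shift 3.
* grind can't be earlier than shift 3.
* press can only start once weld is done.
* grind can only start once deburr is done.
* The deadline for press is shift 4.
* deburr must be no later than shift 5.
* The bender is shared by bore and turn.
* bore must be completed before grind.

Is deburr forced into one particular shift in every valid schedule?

deburr can be shift 1 (e.g. route in shift 1; bore in shift 1; press in shift 2; grind in shift 3; turn in shift 2; drill in shift 1; finish in shift 1; weld in shift 1; deburr in shift 1) or shift 2 (e.g. finish -> shift 1, press -> shift 2, turn -> shift 2, bore -> shift 1, route -> shift 1, weld -> shift 1, grind -> shift 3, deburr -> shift 2, drill -> shift 1).

No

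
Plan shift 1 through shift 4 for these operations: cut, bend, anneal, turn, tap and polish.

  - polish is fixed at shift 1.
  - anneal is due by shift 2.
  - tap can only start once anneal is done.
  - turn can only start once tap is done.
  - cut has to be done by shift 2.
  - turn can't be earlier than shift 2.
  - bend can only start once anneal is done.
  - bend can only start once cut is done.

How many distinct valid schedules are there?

19

Splitting on cut: it can be shift 1 (11), shift 2 (8). Listing each branch's schedules as (bend, anneal, turn, tap, polish) by shift number:
cut=shift 1: (2,1,3,2,1) (2,1,4,2,1) (2,1,4,3,1) (3,1,3,2,1) (3,1,4,2,1) (3,1,4,3,1) (3,2,4,3,1) (4,1,3,2,1) (4,1,4,2,1) (4,1,4,3,1) (4,2,4,3,1) — 11.
cut=shift 2: (3,1,3,2,1) (3,1,4,2,1) (3,1,4,3,1) (3,2,4,3,1) (4,1,3,2,1) (4,1,4,2,1) (4,1,4,3,1) (4,2,4,3,1) — 8.
Summing: 11 + 8 = 19.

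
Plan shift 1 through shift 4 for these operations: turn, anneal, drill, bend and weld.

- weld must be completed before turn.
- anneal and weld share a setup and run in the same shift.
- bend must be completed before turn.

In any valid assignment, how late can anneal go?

Anneal must be in the same shift as weld, which can't be after shift 3, so anneal is at most shift 3.
anneal at shift 3 is achievable: turn in shift 4; bend in shift 1; drill in shift 1; weld in shift 3; anneal in shift 3.

shift 3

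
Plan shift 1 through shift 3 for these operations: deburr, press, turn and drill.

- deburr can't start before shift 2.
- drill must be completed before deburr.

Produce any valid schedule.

turn -> shift 1; deburr -> shift 2; drill -> shift 1; press -> shift 1

Checking: drill(shift 1) before deburr(shift 2); deburr=shift 2 in [shift 2,shift 3].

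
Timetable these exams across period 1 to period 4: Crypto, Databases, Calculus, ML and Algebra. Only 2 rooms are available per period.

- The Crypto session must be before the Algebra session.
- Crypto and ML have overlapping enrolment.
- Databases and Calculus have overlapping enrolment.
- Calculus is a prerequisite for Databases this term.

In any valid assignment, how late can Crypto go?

period 3

Downstream work caps Crypto at period 3.
Crypto at period 3 is achievable: Crypto -> period 3, Algebra -> period 4, ML -> period 1, Calculus -> period 1, Databases -> period 2.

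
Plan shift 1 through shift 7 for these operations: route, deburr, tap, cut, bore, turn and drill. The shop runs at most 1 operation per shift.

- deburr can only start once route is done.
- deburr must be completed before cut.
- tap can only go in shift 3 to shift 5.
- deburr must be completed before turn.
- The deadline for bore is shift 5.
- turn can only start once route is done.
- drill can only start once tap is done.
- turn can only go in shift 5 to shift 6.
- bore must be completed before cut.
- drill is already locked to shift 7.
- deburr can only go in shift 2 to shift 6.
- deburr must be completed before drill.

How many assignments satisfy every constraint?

15

Splitting on route: it can be shift 1 (10), shift 2 (5). Listing each branch's schedules as (deburr, tap, cut, bore, turn, drill) by shift number:
route=shift 1: (2,3,5,4,6,7) (2,3,6,4,5,7) (2,4,5,3,6,7) (2,4,6,3,5,7) (2,5,4,3,6,7) (3,4,5,2,6,7) (3,4,6,2,5,7) (3,5,4,2,6,7) (4,3,5,2,6,7) (4,3,6,2,5,7) — 10.
route=shift 2: (3,4,5,1,6,7) (3,4,6,1,5,7) (3,5,4,1,6,7) (4,3,5,1,6,7) (4,3,6,1,5,7) — 5.
Summing: 10 + 5 = 15.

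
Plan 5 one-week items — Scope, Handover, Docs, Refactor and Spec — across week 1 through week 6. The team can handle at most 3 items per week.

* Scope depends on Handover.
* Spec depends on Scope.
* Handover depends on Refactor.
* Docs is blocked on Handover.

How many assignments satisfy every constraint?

Splitting on Scope: it can be week 3 (12), week 4 (20), week 5 (16). Listing each branch's schedules as (Handover, Docs, Refactor, Spec) by week number:
Scope=week 3: (2,3,1,4) (2,3,1,5) (2,3,1,6) (2,4,1,4) (2,4,1,5) (2,4,1,6) (2,5,1,4) (2,5,1,5) (2,5,1,6) (2,6,1,4) (2,6,1,5) (2,6,1,6) — 12.
Scope=week 4: (2,3,1,5) (2,3,1,6) (2,4,1,5) (2,4,1,6) (2,5,1,5) (2,5,1,6) (2,6,1,5) (2,6,1,6) (3,4,1,5) (3,4,1,6) (3,4,2,5) (3,4,2,6) (3,5,1,5) (3,5,1,6) (3,5,2,5) (3,5,2,6) (3,6,1,5) (3,6,1,6) (3,6,2,5) (3,6,2,6) — 20.
Scope=week 5: (2,3,1,6) (2,4,1,6) (2,5,1,6) (2,6,1,6) (3,4,1,6) (3,4,2,6) (3,5,1,6) (3,5,2,6) (3,6,1,6) (3,6,2,6) (4,5,1,6) (4,5,2,6) (4,5,3,6) (4,6,1,6) (4,6,2,6) (4,6,3,6) — 16.
Summing: 12 + 20 + 16 = 48.

48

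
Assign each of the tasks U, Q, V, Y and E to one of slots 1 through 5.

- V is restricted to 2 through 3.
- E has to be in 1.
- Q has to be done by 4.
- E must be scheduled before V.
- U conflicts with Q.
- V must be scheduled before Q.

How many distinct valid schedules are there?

60

Splitting on U: it can be 1 (15), 2 (15), 3 (10), 4 (5), 5 (15). Listing each branch's schedules as (Q, V, Y, E):
U=1: (3,2,1,1) (3,2,2,1) (3,2,3,1) (3,2,4,1) (3,2,5,1) (4,2,1,1) (4,2,2,1) (4,2,3,1) (4,2,4,1) (4,2,5,1) (4,3,1,1) (4,3,2,1) (4,3,3,1) (4,3,4,1) (4,3,5,1) — 15.
U=2: (3,2,1,1) (3,2,2,1) (3,2,3,1) (3,2,4,1) (3,2,5,1) (4,2,1,1) (4,2,2,1) (4,2,3,1) (4,2,4,1) (4,2,5,1) (4,3,1,1) (4,3,2,1) (4,3,3,1) (4,3,4,1) (4,3,5,1) — 15.
U=3: (4,2,1,1) (4,2,2,1) (4,2,3,1) (4,2,4,1) (4,2,5,1) (4,3,1,1) (4,3,2,1) (4,3,3,1) (4,3,4,1) (4,3,5,1) — 10.
U=4: (3,2,1,1) (3,2,2,1) (3,2,3,1) (3,2,4,1) (3,2,5,1) — 5.
U=5: (3,2,1,1) (3,2,2,1) (3,2,3,1) (3,2,4,1) (3,2,5,1) (4,2,1,1) (4,2,2,1) (4,2,3,1) (4,2,4,1) (4,2,5,1) (4,3,1,1) (4,3,2,1) (4,3,3,1) (4,3,4,1) (4,3,5,1) — 15.
Summing: 15 + 15 + 10 + 5 + 15 = 60.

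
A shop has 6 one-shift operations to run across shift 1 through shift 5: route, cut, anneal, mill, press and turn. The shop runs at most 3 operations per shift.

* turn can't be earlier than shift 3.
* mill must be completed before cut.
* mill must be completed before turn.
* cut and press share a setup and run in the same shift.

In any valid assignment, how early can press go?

shift 2

Press must be in the same shift as cut, which can't be before shift 2, so press is at least shift 2.
press at shift 2 is achievable: anneal -> shift 1; route -> shift 1; press -> shift 2; mill -> shift 1; cut -> shift 2; turn -> shift 3.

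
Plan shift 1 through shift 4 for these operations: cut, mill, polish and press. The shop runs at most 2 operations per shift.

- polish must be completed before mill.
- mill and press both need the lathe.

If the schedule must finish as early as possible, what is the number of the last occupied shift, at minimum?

The precedence chain requires at least 2 distinct shifts.
With at most 2 per shift and 4 operations, at least 2 shifts are needed.
2 works (last occupied shift: shift 2): for example cut=shift 2; mill=shift 2; press=shift 1; polish=shift 1.

2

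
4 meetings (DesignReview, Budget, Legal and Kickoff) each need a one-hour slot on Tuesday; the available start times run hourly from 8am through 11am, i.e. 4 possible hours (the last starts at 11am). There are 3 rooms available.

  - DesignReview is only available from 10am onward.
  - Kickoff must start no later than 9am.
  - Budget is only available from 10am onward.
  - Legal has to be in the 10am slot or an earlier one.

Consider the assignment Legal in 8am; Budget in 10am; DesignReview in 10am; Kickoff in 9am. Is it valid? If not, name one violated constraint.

DesignReview is only available from 10am onward — holds.
There are 3 rooms available — holds.
Kickoff must start no later than 9am — holds.
Legal has to be in the 10am slot or an earlier one — holds.
Budget is only available from 10am onward — holds.

Yes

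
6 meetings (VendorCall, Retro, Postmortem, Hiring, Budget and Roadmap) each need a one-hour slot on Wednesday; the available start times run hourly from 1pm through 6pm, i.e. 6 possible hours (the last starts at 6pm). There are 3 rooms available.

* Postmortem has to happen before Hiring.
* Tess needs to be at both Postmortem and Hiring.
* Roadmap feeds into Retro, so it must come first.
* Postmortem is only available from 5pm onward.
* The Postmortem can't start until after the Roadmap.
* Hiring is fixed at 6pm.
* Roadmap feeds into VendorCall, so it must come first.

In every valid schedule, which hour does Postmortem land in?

5pm

Postmortem's window is 5pm–6pm.
Hiring is fixed at 6pm, and Postmortem can't share a hour with Hiring.
So Postmortem must be 5pm.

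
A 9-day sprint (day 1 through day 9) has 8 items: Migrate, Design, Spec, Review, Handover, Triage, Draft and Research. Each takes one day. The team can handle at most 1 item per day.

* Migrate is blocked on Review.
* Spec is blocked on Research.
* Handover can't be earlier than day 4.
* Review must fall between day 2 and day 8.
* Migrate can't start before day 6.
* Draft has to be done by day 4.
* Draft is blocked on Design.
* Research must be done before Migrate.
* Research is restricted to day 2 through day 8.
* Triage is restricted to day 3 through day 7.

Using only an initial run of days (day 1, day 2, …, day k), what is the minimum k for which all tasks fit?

8 days

The precedence chain requires at least 2 distinct days.
With at most 1 per day and 8 tasks, at least 8 days are needed.
Migrate can't be placed before day 6, so the schedule must run through at least day 6.
8 works (last occupied day: day 8): for example Design -> day 1, Triage -> day 7, Draft -> day 2, Handover -> day 4, Spec -> day 8, Review -> day 5, Migrate -> day 6, Research -> day 3.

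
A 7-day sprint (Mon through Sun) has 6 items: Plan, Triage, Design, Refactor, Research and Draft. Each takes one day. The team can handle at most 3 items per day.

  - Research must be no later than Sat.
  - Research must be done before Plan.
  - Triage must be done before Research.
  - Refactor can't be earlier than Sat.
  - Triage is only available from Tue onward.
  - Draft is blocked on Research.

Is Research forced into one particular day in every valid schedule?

No

Research can be Wed (e.g. Triage -> Tue, Draft -> Thu, Research -> Wed, Plan -> Thu, Refactor -> Sat, Design -> Mon) or Thu (e.g. Draft in Fri, Plan in Fri, Research in Thu, Refactor in Sat, Design in Mon, Triage in Tue).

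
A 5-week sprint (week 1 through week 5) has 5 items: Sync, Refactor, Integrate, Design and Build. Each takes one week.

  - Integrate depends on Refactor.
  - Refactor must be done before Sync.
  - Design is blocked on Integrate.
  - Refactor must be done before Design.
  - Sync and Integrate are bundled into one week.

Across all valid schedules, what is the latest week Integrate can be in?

week 4

Precedence pushes Integrate to at least week 2; downstream work caps Integrate at week 4.
Integrate at week 4 is achievable: Refactor=week 1, Design=week 5, Integrate=week 4, Build=week 1, Sync=week 4.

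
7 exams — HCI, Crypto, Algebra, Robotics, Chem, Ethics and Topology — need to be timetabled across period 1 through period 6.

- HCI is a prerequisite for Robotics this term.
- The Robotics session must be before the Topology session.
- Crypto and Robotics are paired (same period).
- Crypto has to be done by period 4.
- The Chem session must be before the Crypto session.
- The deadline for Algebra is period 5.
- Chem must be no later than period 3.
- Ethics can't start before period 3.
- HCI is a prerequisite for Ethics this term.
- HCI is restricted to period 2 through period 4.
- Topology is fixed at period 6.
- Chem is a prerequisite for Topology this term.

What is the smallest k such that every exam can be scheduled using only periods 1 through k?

6

The precedence chain requires at least 3 distinct periods.
Topology can't be placed before period 6, so the schedule must run through at least period 6.
6 works (last occupied period: period 6): for example Topology -> period 6; Crypto -> period 3; Algebra -> period 1; Chem -> period 1; Ethics -> period 3; HCI -> period 2; Robotics -> period 3.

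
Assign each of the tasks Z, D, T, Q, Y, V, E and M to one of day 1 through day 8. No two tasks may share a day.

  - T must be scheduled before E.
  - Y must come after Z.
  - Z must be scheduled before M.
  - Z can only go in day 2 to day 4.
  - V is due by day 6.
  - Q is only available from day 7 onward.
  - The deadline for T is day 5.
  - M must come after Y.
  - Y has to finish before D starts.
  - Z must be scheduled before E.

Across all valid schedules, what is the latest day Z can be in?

day 3

Z is available from day 2; Z's own window allows nothing later than day 4.
Z at day 3 is achievable: Q=day 7; D=day 8; V=day 2; Z=day 3; E=day 5; T=day 1; Y=day 4; M=day 6.
Nothing later works — the capacity limit rule out every day after day 3.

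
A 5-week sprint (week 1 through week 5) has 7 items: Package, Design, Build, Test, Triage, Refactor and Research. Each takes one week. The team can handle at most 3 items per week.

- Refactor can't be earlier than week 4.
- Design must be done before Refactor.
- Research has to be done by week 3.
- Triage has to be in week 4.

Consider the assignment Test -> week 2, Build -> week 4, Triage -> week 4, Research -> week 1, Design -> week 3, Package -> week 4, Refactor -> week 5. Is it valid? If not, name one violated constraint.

Valid

Refactor can't be earlier than week 4 — holds.
Research has to be done by week 3 — holds.
Triage has to be in week 4 — holds.
Design must be done before Refactor — holds.
The team can handle at most 3 items per week — holds.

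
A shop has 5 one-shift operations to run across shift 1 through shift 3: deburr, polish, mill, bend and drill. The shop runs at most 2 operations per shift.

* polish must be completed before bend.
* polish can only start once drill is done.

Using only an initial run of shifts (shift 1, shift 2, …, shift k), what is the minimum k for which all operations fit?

The precedence chain requires at least 3 distinct shifts.
With at most 2 per shift and 5 operations, at least 3 shifts are needed.
3 works (last occupied shift: shift 3): for example drill=shift 1; polish=shift 2; bend=shift 3; mill=shift 2; deburr=shift 1.

3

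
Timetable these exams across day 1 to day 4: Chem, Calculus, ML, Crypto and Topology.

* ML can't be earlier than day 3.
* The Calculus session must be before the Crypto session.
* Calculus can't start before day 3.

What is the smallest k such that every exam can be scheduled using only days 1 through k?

The precedence chain requires at least 2 distinct days.
Propagating the time windows through the other constraints, Crypto can't land before day 4, so the schedule must run through at least day 4.
4 works (last occupied day: day 4): for example Crypto=day 4; Chem=day 1; Topology=day 1; ML=day 3; Calculus=day 3.

4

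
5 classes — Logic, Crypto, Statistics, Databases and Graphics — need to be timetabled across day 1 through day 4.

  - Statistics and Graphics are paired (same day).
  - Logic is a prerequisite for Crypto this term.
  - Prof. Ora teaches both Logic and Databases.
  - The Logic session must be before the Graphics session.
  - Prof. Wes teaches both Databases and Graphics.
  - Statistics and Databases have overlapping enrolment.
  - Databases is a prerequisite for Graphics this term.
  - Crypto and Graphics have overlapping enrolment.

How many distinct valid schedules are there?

Splitting on Logic: it can be day 1 (6), day 2 (3). Listing each branch's schedules as (Crypto, Statistics, Databases, Graphics) by day number:
Logic=day 1: (2,3,2,3) (2,4,2,4) (2,4,3,4) (3,4,2,4) (3,4,3,4) (4,3,2,3) — 6.
Logic=day 2: (3,4,1,4) (3,4,3,4) (4,3,1,3) — 3.
Summing: 6 + 3 = 9.

9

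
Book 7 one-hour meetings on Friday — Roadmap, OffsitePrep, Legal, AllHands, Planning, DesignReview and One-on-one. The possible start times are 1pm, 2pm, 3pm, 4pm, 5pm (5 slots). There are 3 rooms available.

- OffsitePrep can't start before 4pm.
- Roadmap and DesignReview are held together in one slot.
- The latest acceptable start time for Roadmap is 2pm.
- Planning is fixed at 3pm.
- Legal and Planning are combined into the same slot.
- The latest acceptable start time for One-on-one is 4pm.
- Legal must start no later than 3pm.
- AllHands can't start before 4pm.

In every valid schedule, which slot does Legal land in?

3pm

Legal must be in the same slot as Planning, which can't be before 3pm, so Legal is at least 3pm; Legal's own window allows nothing later than 3pm.
So Legal is pinned to 3pm.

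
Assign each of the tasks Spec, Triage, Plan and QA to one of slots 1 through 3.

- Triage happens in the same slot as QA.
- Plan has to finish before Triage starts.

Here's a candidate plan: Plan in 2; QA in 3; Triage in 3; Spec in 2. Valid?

Yes, all constraints hold

Plan has to finish before Triage starts — holds.
Triage happens in the same slot as QA — holds.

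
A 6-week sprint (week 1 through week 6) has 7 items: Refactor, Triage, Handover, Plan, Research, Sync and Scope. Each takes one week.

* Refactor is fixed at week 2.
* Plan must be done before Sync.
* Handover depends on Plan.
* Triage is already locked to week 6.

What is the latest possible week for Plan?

week 5

Downstream work caps Plan at week 5.
Plan at week 5 is achievable: Refactor=week 2; Scope=week 1; Triage=week 6; Plan=week 5; Research=week 1; Handover=week 6; Sync=week 6.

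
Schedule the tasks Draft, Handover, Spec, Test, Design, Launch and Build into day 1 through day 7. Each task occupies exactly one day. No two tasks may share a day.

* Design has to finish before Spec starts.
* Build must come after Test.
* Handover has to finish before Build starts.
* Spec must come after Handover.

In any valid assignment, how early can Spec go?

Precedence pushes Spec to at least day 2.
Spec at day 3 is achievable: Spec in day 3; Handover in day 1; Test in day 4; Build in day 5; Draft in day 6; Launch in day 7; Design in day 2.
Nothing earlier works — the capacity limit rule out every day before day 3.

day 3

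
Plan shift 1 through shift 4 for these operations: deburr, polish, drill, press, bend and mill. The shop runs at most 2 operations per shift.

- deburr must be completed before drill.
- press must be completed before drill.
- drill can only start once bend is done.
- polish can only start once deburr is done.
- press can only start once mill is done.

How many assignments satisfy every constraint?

40

Splitting on deburr: it can be shift 1 (19), shift 2 (14), shift 3 (7). Listing each branch's schedules as (polish, drill, press, bend, mill) by shift number:
deburr=shift 1: (2,4,2,3,1) (2,4,3,1,2) (2,4,3,2,1) (2,4,3,3,1) (2,4,3,3,2) (3,3,2,2,1) (3,4,2,2,1) (3,4,2,3,1) (3,4,3,1,2) (3,4,3,2,1) (3,4,3,2,2) (4,3,2,2,1) (4,4,2,2,1) (4,4,2,3,1) (4,4,3,1,2) (4,4,3,2,1) (4,4,3,2,2) (4,4,3,3,1) (4,4,3,3,2) — 19.
deburr=shift 2: (3,3,2,1,1) (3,4,2,1,1) (3,4,2,3,1) (3,4,3,1,1) (3,4,3,1,2) (3,4,3,2,1) (4,3,2,1,1) (4,4,2,1,1) (4,4,2,3,1) (4,4,3,1,1) (4,4,3,1,2) (4,4,3,2,1) (4,4,3,3,1) (4,4,3,3,2) — 14.
deburr=shift 3: (4,4,2,1,1) (4,4,2,2,1) (4,4,2,3,1) (4,4,3,1,1) (4,4,3,1,2) (4,4,3,2,1) (4,4,3,2,2) — 7.
Summing: 19 + 14 + 7 = 40.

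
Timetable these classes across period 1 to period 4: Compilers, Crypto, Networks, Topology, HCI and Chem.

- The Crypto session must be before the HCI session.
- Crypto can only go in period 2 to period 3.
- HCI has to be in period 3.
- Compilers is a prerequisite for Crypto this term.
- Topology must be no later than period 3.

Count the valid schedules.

Splitting on Networks: it can be period 1 (12), period 2 (12), period 3 (12), period 4 (12). Listing each branch's schedules as (Compilers, Crypto, Topology, HCI, Chem) by period number:
Networks=period 1: (1,2,1,3,1) (1,2,1,3,2) (1,2,1,3,3) (1,2,1,3,4) (1,2,2,3,1) (1,2,2,3,2) (1,2,2,3,3) (1,2,2,3,4) (1,2,3,3,1) (1,2,3,3,2) (1,2,3,3,3) (1,2,3,3,4) — 12.
Networks=period 2: (1,2,1,3,1) (1,2,1,3,2) (1,2,1,3,3) (1,2,1,3,4) (1,2,2,3,1) (1,2,2,3,2) (1,2,2,3,3) (1,2,2,3,4) (1,2,3,3,1) (1,2,3,3,2) (1,2,3,3,3) (1,2,3,3,4) — 12.
Networks=period 3: (1,2,1,3,1) (1,2,1,3,2) (1,2,1,3,3) (1,2,1,3,4) (1,2,2,3,1) (1,2,2,3,2) (1,2,2,3,3) (1,2,2,3,4) (1,2,3,3,1) (1,2,3,3,2) (1,2,3,3,3) (1,2,3,3,4) — 12.
Networks=period 4: (1,2,1,3,1) (1,2,1,3,2) (1,2,1,3,3) (1,2,1,3,4) (1,2,2,3,1) (1,2,2,3,2) (1,2,2,3,3) (1,2,2,3,4) (1,2,3,3,1) (1,2,3,3,2) (1,2,3,3,3) (1,2,3,3,4) — 12.
Summing: 12 + 12 + 12 + 12 = 48.

48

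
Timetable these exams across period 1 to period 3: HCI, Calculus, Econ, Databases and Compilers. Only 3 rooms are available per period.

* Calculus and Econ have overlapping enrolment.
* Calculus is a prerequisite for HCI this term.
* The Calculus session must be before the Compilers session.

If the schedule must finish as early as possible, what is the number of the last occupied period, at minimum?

The precedence chain requires at least 2 distinct periods.
With at most 3 per period and 5 exams, at least 2 periods are needed.
2 works (last occupied period: period 2): for example Calculus=period 1; Databases=period 1; Econ=period 2; Compilers=period 2; HCI=period 2.

2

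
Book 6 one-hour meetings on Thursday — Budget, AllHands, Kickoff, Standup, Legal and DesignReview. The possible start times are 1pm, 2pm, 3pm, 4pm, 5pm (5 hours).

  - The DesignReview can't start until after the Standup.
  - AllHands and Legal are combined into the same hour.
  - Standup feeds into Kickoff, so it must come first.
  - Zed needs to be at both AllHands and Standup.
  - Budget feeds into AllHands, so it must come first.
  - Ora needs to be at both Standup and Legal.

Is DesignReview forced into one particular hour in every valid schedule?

No

DesignReview can be 2pm (e.g. AllHands=2pm; Budget=1pm; Kickoff=2pm; Legal=2pm; DesignReview=2pm; Standup=1pm) or 3pm (e.g. Legal -> 2pm, AllHands -> 2pm, Budget -> 1pm, DesignReview -> 3pm, Standup -> 1pm, Kickoff -> 2pm).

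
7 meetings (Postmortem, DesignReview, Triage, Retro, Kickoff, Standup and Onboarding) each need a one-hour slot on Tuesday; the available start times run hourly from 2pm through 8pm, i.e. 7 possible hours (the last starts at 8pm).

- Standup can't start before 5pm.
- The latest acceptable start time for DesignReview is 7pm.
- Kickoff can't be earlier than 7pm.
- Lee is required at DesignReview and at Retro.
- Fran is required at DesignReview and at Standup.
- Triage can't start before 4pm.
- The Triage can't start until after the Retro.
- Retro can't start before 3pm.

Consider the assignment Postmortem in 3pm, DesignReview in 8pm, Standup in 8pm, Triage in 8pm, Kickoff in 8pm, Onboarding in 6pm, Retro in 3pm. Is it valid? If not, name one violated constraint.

No — it violates: The latest acceptable start time for DesignReview is 7pm

The Triage can't start until after the Retro — holds.
Retro can't start before 3pm — holds.
Lee is required at DesignReview and at Retro — holds.
Triage can't start before 4pm — holds.
The latest acceptable start time for DesignReview is 7pm — violated.
Kickoff can't be earlier than 7pm — holds.
Standup can't start before 5pm — holds.
Fran is required at DesignReview and at Standup — violated.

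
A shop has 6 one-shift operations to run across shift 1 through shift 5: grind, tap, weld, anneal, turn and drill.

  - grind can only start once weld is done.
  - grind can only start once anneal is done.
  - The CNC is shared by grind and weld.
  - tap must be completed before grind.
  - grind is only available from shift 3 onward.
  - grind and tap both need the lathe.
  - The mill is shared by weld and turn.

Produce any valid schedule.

anneal -> shift 1, weld -> shift 1, grind -> shift 3, tap -> shift 1, turn -> shift 2, drill -> shift 1

Checking: anneal(shift 1) before grind(shift 3); weld(shift 1) before grind(shift 3); tap(shift 1) before grind(shift 3); grind(shift 3) != weld(shift 1); grind(shift 3) != tap(shift 1); weld(shift 1) != turn(shift 2); grind=shift 3 in [shift 3,shift 5].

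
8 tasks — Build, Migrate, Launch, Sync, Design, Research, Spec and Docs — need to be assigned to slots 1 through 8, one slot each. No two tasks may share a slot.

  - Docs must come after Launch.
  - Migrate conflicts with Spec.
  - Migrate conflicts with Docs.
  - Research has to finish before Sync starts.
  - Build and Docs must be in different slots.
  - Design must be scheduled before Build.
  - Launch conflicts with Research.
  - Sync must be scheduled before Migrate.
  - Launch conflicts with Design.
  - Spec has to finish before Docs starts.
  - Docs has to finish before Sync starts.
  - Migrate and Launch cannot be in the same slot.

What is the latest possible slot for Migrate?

8

Precedence pushes Migrate to at least 4.
Migrate at 8 is achievable: Build=7, Docs=3, Sync=5, Spec=2, Launch=1, Research=4, Design=6, Migrate=8.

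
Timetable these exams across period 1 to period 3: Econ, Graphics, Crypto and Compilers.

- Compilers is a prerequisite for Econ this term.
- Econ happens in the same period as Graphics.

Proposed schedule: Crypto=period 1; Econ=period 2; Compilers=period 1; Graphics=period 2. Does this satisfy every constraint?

Econ happens in the same period as Graphics — holds.
Compilers is a prerequisite for Econ this term — holds.

Valid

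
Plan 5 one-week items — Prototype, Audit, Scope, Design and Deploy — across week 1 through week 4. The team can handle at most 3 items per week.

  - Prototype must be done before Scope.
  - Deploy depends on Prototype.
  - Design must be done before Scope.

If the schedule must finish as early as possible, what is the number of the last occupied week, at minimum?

week 2

The precedence chain requires at least 2 distinct weeks.
With at most 3 per week and 5 work items, at least 2 weeks are needed.
2 works (last occupied week: week 2): for example Prototype -> week 1; Scope -> week 2; Audit -> week 1; Design -> week 1; Deploy -> week 2.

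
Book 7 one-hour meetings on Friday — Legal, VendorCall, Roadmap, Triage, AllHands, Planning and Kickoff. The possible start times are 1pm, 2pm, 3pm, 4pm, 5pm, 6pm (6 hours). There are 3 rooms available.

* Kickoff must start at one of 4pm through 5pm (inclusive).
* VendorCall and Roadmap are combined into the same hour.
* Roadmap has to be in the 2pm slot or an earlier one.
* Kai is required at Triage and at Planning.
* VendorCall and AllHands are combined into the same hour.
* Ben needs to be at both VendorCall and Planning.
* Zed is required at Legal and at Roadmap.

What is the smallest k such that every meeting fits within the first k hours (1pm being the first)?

With at most 3 per hour and 7 meetings, at least 3 hours are needed.
Kickoff can't be placed before 4pm — that is hour 4 counting from 1pm — so the schedule must run through at least 4 hours.
4 works (last occupied hour: 4pm): for example Legal -> 2pm, Roadmap -> 1pm, Planning -> 3pm, Triage -> 2pm, AllHands -> 1pm, Kickoff -> 4pm, VendorCall -> 1pm.

4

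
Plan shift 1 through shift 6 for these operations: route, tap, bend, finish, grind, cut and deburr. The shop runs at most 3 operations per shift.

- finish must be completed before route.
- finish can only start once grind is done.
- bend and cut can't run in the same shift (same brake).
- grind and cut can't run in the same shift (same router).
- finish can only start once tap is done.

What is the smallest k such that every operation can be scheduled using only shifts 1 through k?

The precedence chain requires at least 3 distinct shifts.
With at most 3 per shift and 7 operations, at least 3 shifts are needed.
3 works (last occupied shift: shift 3): for example bend=shift 1; tap=shift 1; deburr=shift 2; route=shift 3; cut=shift 2; finish=shift 2; grind=shift 1.

3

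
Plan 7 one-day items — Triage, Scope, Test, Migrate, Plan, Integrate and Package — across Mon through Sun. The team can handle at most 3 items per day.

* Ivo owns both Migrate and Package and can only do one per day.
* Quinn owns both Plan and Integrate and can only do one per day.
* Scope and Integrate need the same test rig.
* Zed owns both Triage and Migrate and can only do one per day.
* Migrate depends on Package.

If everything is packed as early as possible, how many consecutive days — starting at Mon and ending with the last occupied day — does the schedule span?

The precedence chain requires at least 2 distinct days.
With at most 3 per day and 7 tasks, at least 3 days are needed.
3 works (last occupied day: Wed): for example Migrate in Tue; Integrate in Wed; Scope in Mon; Plan in Tue; Triage in Mon; Test in Tue; Package in Mon.

3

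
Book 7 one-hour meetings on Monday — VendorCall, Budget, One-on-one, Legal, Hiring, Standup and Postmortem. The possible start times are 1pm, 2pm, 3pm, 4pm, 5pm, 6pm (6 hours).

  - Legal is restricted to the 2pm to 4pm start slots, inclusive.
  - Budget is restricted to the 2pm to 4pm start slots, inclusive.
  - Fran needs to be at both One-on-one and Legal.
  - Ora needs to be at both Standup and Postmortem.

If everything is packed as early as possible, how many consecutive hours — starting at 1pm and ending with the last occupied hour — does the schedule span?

Budget can't be placed before 2pm — that is hour 2 counting from 1pm — so the schedule must run through at least 2 hours.
2 works (last occupied hour: 2pm): for example Legal=2pm; Standup=1pm; Budget=2pm; One-on-one=1pm; Hiring=1pm; Postmortem=2pm; VendorCall=1pm.

2 hours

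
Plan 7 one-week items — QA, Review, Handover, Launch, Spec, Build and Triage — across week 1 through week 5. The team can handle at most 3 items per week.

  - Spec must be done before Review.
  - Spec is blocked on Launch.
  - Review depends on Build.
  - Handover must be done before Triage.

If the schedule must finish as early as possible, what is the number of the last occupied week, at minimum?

The precedence chain requires at least 3 distinct weeks.
With at most 3 per week and 7 tasks, at least 3 weeks are needed.
3 works (last occupied week: week 3): for example Build=week 1; Review=week 3; QA=week 2; Triage=week 2; Spec=week 2; Launch=week 1; Handover=week 1.

3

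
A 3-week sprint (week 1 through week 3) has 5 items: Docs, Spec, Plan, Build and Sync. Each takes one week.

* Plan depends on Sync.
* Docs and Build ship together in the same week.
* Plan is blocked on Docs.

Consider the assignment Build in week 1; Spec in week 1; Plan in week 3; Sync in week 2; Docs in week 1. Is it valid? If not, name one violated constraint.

Plan depends on Sync — holds.
Plan is blocked on Docs — holds.
Docs and Build ship together in the same week — holds.

Yes, all constraints hold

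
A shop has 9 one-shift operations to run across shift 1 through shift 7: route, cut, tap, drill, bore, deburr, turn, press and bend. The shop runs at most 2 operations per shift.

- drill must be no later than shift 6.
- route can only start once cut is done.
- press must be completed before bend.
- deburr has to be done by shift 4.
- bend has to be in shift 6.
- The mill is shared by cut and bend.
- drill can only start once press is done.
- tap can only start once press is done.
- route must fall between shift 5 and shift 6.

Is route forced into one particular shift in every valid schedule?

route can be shift 5 (e.g. drill=shift 2; bore=shift 3; press=shift 1; bend=shift 6; route=shift 5; tap=shift 3; deburr=shift 1; cut=shift 2; turn=shift 4) or shift 6 (e.g. deburr in shift 1, turn in shift 4, bore in shift 3, cut in shift 2, bend in shift 6, press in shift 1, route in shift 6, tap in shift 3, drill in shift 2).

No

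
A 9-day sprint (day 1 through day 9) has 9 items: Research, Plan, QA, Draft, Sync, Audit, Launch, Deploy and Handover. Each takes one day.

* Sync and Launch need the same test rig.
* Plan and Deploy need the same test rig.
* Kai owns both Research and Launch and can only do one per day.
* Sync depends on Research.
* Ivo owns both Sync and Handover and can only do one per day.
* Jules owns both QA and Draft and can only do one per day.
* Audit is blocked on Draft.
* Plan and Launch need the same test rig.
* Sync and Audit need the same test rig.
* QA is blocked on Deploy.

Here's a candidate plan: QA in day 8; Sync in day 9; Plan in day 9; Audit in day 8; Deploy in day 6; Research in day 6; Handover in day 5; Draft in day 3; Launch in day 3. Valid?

Yes

Sync depends on Research — holds.
Jules owns both QA and Draft and can only do one per day — holds.
QA is blocked on Deploy — holds.
Plan and Deploy need the same test rig — holds.
Sync and Launch need the same test rig — holds.
Sync and Audit need the same test rig — holds.
Kai owns both Research and Launch and can only do one per day — holds.
Ivo owns both Sync and Handover and can only do one per day — holds.
Plan and Launch need the same test rig — holds.
Audit is blocked on Draft — holds.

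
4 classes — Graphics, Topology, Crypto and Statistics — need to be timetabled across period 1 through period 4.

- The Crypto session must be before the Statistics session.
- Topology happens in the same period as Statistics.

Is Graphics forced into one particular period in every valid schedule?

No

Graphics can be period 1 (e.g. Statistics=period 2, Crypto=period 1, Graphics=period 1, Topology=period 2) or period 2 (e.g. Graphics=period 2, Crypto=period 1, Topology=period 2, Statistics=period 2).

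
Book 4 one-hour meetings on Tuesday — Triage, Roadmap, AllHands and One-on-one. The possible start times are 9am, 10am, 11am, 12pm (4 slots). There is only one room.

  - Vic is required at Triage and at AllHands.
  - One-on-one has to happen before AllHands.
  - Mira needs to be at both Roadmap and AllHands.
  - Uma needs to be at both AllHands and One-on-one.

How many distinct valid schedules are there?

Splitting on Triage: it can be 9am (3), 10am (3), 11am (3), 12pm (3). Listing each branch's schedules as (Roadmap, AllHands, One-on-one):
Triage=9am: (10am,12pm,11am) (11am,12pm,10am) (12pm,11am,10am) — 3.
Triage=10am: (9am,12pm,11am) (11am,12pm,9am) (12pm,11am,9am) — 3.
Triage=11am: (9am,12pm,10am) (10am,12pm,9am) (12pm,10am,9am) — 3.
Triage=12pm: (9am,11am,10am) (10am,11am,9am) (11am,10am,9am) — 3.
Summing: 3 + 3 + 3 + 3 = 12.

12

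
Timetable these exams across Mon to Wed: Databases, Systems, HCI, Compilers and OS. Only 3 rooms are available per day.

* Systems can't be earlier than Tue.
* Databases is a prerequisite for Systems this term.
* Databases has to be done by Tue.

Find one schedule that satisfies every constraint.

OS in Tue; HCI in Mon; Databases in Mon; Systems in Tue; Compilers in Mon

Checking: Databases(Mon) before Systems(Tue); Databases=Mon in [Mon,Tue]; Systems=Tue in [Tue,Wed]; max 3 per day (cap 3).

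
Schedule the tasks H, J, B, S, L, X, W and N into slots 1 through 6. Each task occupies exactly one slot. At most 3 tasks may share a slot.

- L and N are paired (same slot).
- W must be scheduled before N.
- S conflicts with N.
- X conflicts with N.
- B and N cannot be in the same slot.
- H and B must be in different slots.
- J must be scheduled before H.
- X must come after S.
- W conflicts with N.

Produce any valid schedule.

S -> 1, L -> 3, H -> 2, J -> 1, B -> 4, X -> 2, N -> 3, W -> 1

Checking: S(1) before X(2); W(1) before N(3); J(1) before H(2); B(4) != N(3); S(1) != N(3); X(2) != N(3); W(1) != N(3); H(2) != B(4); L = N = 3; max 3 per slot (cap 3).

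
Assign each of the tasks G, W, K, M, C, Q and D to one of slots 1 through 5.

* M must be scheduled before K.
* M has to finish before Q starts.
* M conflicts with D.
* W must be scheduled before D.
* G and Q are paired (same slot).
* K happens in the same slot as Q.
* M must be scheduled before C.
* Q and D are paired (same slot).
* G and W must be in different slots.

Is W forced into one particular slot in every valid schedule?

No

W can be 1 (e.g. D=2; C=2; G=2; M=1; W=1; Q=2; K=2) or 2 (e.g. W=2, C=2, M=1, K=3, Q=3, D=3, G=3).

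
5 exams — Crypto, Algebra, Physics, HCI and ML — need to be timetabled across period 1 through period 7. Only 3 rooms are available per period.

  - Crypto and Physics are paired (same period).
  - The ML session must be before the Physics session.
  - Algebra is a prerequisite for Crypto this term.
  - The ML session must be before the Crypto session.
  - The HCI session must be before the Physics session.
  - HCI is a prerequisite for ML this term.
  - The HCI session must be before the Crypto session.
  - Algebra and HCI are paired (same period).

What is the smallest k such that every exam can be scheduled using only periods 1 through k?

The precedence chain requires at least 3 distinct periods.
With at most 3 per period and 5 exams, at least 2 periods are needed.
3 works (last occupied period: period 3): for example Crypto -> period 3, Algebra -> period 1, ML -> period 2, HCI -> period 1, Physics -> period 3.

3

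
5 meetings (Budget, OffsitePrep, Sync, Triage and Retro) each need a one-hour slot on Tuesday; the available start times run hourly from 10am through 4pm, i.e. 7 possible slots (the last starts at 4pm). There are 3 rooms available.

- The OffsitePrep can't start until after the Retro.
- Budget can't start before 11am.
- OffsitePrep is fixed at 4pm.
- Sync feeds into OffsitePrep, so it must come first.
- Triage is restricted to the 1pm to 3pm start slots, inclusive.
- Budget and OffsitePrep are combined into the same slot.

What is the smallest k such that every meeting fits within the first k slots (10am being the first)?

7 slots

The precedence chain requires at least 2 distinct slots.
With at most 3 per slot and 5 meetings, at least 2 slots are needed.
OffsitePrep can't be placed before 4pm — that is slot 7 counting from 10am — so the schedule must run through at least 7 slots.
7 works (last occupied slot: 4pm): for example OffsitePrep in 4pm; Budget in 4pm; Retro in 10am; Triage in 1pm; Sync in 10am.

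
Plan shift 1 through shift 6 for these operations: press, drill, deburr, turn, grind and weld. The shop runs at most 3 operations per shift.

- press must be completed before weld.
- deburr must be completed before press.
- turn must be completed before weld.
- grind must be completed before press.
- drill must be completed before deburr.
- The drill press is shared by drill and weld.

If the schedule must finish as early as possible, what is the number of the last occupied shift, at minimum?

4

The precedence chain requires at least 4 distinct shifts.
With at most 3 per shift and 6 operations, at least 2 shifts are needed.
4 works (last occupied shift: shift 4): for example drill in shift 1; weld in shift 4; grind in shift 1; turn in shift 1; deburr in shift 2; press in shift 3.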